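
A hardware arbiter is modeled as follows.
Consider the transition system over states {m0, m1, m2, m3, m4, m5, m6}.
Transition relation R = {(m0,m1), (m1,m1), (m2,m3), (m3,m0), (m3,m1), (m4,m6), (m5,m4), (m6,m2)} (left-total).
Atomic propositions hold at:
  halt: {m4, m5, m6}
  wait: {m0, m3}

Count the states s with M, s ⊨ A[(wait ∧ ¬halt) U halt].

3

Sat(¬halt) = {m0, m1, m2, m3}
Sat(wait ∧ ¬halt) = {m0, m3}
A[(wait ∧ ¬halt) U halt]: least fixpoint, start Z0 = Sat(halt) = {m4, m5, m6}, add states in Sat(wait ∧ ¬halt) with every successor in Z. Already a fixed point.
Sat(A[(wait ∧ ¬halt) U halt]) = {m4, m5, m6}
|Sat(A[(wait ∧ ¬halt) U halt])| = |{m4, m5, m6}| = 3.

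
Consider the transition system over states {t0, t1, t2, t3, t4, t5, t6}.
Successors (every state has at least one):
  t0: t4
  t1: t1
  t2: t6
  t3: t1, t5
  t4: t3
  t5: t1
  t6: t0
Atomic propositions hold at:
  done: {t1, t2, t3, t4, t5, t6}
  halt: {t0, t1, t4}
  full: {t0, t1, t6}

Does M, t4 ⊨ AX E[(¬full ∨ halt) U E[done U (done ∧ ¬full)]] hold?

Sat(¬full) = {t2, t3, t4, t5}
Sat(¬full ∨ halt) = {t0, t1, t2, t3, t4, t5}
Sat(done ∧ ¬full) = {t2, t3, t4, t5}
E[done U (done ∧ ¬full)]: least fixpoint, start Z0 = Sat((done ∧ ¬full)) = {t2, t3, t4, t5}, add states in Sat(done) with some successor in Z. Already a fixed point.
Sat(E[done U (done ∧ ¬full)]) = {t2, t3, t4, t5}
E[(¬full ∨ halt) U E[done U (done ∧ ¬full)]]: least fixpoint, start Z0 = Sat(E[done U (done ∧ ¬full)]) = {t2, t3, t4, t5}, add states in Sat(¬full ∨ halt) with some successor in Z. Z1 = {t0, t2, t3, t4, t5}; fixed.
Sat(E[(¬full ∨ halt) U E[done U (done ∧ ¬full)]]) = {t0, t2, t3, t4, t5}
Sat(AX E[(¬full ∨ halt) U E[done U (done ∧ ¬full)]]) = {s : every successor in {t0, t2, t3, t4, t5}} = {t0, t4, t6}
t4 ∈ Sat(AX E[(¬full ∨ halt) U E[done U (done ∧ ¬full)]]) = {t0, t4, t6}, so the formula holds at t4.

Yes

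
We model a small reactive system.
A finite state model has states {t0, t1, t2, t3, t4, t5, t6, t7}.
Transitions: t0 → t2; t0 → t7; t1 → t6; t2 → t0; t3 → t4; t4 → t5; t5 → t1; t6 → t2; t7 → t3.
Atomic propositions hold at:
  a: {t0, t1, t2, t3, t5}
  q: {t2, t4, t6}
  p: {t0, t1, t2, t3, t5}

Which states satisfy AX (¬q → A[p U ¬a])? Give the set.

{t0, t1, t3, t4, t5, t6, t7}

Sat(¬q) = {t0, t1, t3, t5, t7}
Sat(¬a) = {t4, t6, t7}
A[p U ¬a]: least fixpoint, start Z0 = Sat(¬a) = {t4, t6, t7}, add states in Sat(p) with every successor in Z. Z1 = {t1, t3, t4, t6, t7}; Z2 = {t1, t3, t4, t5, t6, t7}; fixed.
Sat(A[p U ¬a]) = {t1, t3, t4, t5, t6, t7}
Sat(¬q → A[p U ¬a]) = {t1, t2, t3, t4, t5, t6, t7}
Sat(AX (¬q → A[p U ¬a])) = {s : every successor in {t1, t2, t3, t4, t5, t6, t7}} = {t0, t1, t3, t4, t5, t6, t7}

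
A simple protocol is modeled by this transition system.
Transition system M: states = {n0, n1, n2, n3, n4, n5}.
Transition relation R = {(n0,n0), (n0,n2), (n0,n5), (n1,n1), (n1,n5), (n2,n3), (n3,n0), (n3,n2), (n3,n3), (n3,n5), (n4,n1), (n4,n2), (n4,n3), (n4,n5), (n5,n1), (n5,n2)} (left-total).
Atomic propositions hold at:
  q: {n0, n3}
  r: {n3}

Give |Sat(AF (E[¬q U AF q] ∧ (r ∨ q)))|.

3

Sat(¬q) = {n1, n2, n4, n5}
AF q: least fixpoint, start Z0 = {n0, n3}, add states with every successor in Z. Z1 = {n0, n2, n3}; fixed.
Sat(AF q) = {n0, n2, n3}
E[¬q U AF q]: least fixpoint, start Z0 = Sat(AF q) = {n0, n2, n3}, add states in Sat(¬q) with some successor in Z. Z1 = {n0, n2, n3, n4, n5}; Z2 = {n0, n1, n2, n3, n4, n5}; fixed.
Sat(E[¬q U AF q]) = {n0, n1, n2, n3, n4, n5}
Sat(r ∨ q) = {n0, n3}
Sat(E[¬q U AF q] ∧ (r ∨ q)) = {n0, n3}
AF (E[¬q U AF q] ∧ (r ∨ q)): least fixpoint, start Z0 = {n0, n3}, add states with every successor in Z. Z1 = {n0, n2, n3}; fixed.
Sat(AF (E[¬q U AF q] ∧ (r ∨ q))) = {n0, n2, n3}
|Sat(AF (E[¬q U AF q] ∧ (r ∨ q)))| = |{n0, n2, n3}| = 3.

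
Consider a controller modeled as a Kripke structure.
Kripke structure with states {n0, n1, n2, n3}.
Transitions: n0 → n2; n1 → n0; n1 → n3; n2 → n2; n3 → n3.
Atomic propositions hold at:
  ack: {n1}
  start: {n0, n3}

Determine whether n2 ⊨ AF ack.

No

AF ack: least fixpoint, start Z0 = {n1}, add states with every successor in Z. Already a fixed point.
Sat(AF ack) = {n1}
n2 ∉ Sat(AF ack) = {n1}, so the formula does not hold at n2.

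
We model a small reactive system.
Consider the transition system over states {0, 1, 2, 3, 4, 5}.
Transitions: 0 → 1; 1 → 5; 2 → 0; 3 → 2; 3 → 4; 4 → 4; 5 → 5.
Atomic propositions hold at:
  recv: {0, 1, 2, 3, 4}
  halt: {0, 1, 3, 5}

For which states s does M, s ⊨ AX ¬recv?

Sat(¬recv) = {5}
Sat(AX ¬recv) = {s : every successor in {5}} = {1, 5}

{1, 5}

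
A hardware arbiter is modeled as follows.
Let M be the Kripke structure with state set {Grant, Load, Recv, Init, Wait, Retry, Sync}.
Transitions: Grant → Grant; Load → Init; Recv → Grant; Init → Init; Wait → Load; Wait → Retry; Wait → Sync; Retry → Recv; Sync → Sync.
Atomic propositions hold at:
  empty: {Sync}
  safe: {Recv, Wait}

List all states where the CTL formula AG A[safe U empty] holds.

{Sync}

A[safe U empty]: least fixpoint, start Z0 = Sat(empty) = {Sync}, add states in Sat(safe) with every successor in Z. Already a fixed point.
Sat(A[safe U empty]) = {Sync}
AG A[safe U empty]: greatest fixpoint, start Z0 = {Sync}, keep only states in Sat with every successor in Z. Already a fixed point.
Sat(AG A[safe U empty]) = {Sync}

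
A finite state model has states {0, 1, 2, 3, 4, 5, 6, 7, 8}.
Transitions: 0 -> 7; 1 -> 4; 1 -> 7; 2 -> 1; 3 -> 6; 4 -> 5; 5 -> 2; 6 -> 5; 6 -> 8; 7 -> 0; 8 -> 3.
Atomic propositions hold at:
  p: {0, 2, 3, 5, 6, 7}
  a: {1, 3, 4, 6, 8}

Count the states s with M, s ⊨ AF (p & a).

3

Sat(p & a) = {3, 6}
AF (p & a): least fixpoint, start Z0 = {3, 6}, add states with every successor in Z. Z1 = {3, 6, 8}; fixed.
Sat(AF (p & a)) = {3, 6, 8}
|Sat(AF (p & a))| = |{3, 6, 8}| = 3.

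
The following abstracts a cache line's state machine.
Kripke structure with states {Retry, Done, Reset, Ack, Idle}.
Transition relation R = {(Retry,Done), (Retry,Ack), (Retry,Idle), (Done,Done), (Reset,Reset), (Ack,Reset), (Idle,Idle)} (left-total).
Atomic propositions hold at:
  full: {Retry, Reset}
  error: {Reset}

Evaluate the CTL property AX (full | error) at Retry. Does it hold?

No

Sat(full | error) = {Retry, Reset}
Sat(AX (full | error)) = {s : every successor in {Retry, Reset}} = {Reset, Ack}
Retry ∉ Sat(AX (full | error)) = {Reset, Ack}, so the formula does not hold at Retry.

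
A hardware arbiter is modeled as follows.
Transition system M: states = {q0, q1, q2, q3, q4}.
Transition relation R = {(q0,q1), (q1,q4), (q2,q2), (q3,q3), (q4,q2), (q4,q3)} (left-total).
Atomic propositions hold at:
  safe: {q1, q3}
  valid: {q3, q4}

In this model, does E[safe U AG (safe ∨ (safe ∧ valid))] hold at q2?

No

Sat(safe ∧ valid) = {q3}
Sat(safe ∨ (safe ∧ valid)) = {q1, q3}
AG (safe ∨ (safe ∧ valid)): greatest fixpoint, start Z0 = {q1, q3}, keep only states in Sat with every successor in Z. Z1 = {q3}; fixed.
Sat(AG (safe ∨ (safe ∧ valid))) = {q3}
E[safe U AG (safe ∨ (safe ∧ valid))]: least fixpoint, start Z0 = Sat(AG (safe ∨ (safe ∧ valid))) = {q3}, add states in Sat(safe) with some successor in Z. Already a fixed point.
Sat(E[safe U AG (safe ∨ (safe ∧ valid))]) = {q3}
q2 ∉ Sat(E[safe U AG (safe ∨ (safe ∧ valid))]) = {q3}, so the formula does not hold at q2.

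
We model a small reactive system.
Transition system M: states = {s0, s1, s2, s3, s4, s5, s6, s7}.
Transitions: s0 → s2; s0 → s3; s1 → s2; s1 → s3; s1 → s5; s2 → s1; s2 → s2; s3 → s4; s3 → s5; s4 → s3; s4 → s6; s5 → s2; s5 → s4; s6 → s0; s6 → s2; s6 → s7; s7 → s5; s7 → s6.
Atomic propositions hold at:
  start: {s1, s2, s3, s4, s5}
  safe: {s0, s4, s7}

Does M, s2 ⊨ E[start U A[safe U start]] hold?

A[safe U start]: least fixpoint, start Z0 = Sat(start) = {s1, s2, s3, s4, s5}, add states in Sat(safe) with every successor in Z. Z1 = {s0, s1, s2, s3, s4, s5}; fixed.
Sat(A[safe U start]) = {s0, s1, s2, s3, s4, s5}
E[start U A[safe U start]]: least fixpoint, start Z0 = Sat(A[safe U start]) = {s0, s1, s2, s3, s4, s5}, add states in Sat(start) with some successor in Z. Already a fixed point.
Sat(E[start U A[safe U start]]) = {s0, s1, s2, s3, s4, s5}
s2 ∈ Sat(E[start U A[safe U start]]) = {s0, s1, s2, s3, s4, s5}, so the formula holds at s2.

Yes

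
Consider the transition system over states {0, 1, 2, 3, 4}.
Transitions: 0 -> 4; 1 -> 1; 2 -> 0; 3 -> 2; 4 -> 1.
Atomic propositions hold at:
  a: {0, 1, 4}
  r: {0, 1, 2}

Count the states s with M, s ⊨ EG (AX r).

2

Sat(AX r) = {s : every successor in {0, 1, 2}} = {1, 2, 3, 4}
EG (AX r): greatest fixpoint, start Z0 = {1, 2, 3, 4}, keep only states in Sat with some successor in Z. Z1 = {1, 3, 4}; Z2 = {1, 4}; fixed.
Sat(EG (AX r)) = {1, 4}
|Sat(EG (AX r))| = |{1, 4}| = 2.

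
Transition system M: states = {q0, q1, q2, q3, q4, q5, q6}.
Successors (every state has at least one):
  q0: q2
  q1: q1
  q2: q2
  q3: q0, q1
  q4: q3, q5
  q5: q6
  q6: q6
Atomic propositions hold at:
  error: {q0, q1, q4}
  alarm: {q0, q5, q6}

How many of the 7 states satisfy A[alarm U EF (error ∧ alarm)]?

Sat(error ∧ alarm) = {q0}
EF (error ∧ alarm): least fixpoint, start Z0 = {q0}, add states with some successor in Z. Z1 = {q0, q3}; Z2 = {q0, q3, q4}; fixed.
Sat(EF (error ∧ alarm)) = {q0, q3, q4}
A[alarm U EF (error ∧ alarm)]: least fixpoint, start Z0 = Sat(EF (error ∧ alarm)) = {q0, q3, q4}, add states in Sat(alarm) with every successor in Z. Already a fixed point.
Sat(A[alarm U EF (error ∧ alarm)]) = {q0, q3, q4}
|Sat(A[alarm U EF (error ∧ alarm)])| = |{q0, q3, q4}| = 3.

3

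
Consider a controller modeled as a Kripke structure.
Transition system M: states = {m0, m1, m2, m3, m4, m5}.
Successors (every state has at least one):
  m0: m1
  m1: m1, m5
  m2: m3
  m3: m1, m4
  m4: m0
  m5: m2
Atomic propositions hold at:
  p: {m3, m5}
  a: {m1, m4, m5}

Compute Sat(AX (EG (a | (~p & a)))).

{m0}

Sat(~p) = {m0, m1, m2, m4}
Sat(~p & a) = {m1, m4}
Sat(a | (~p & a)) = {m1, m4, m5}
EG (a | (~p & a)): greatest fixpoint, start Z0 = {m1, m4, m5}, keep only states in Sat with some successor in Z. Z1 = {m1}; fixed.
Sat(EG (a | (~p & a))) = {m1}
Sat(AX (EG (a | (~p & a)))) = {s : every successor in {m1}} = {m0}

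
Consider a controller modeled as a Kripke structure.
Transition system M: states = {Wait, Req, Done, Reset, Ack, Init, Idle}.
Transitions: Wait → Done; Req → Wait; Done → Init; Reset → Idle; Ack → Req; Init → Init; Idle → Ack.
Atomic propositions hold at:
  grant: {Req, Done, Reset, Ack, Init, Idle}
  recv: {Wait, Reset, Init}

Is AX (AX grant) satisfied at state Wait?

Yes

Sat(AX grant) = {s : every successor in {Req, Done, Reset, Ack, Init, Idle}} = {Wait, Done, Reset, Ack, Init, Idle}
Sat(AX (AX grant)) = {s : every successor in {Wait, Done, Reset, Ack, Init, Idle}} = {Wait, Req, Done, Reset, Init, Idle}
Wait ∈ Sat(AX (AX grant)) = {Wait, Req, Done, Reset, Init, Idle}, so the formula holds at Wait.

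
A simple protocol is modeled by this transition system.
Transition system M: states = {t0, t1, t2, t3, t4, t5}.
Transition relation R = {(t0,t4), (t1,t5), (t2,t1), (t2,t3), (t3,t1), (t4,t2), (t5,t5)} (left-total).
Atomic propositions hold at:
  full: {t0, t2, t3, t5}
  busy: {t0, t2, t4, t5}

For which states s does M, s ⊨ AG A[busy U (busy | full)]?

Sat(busy | full) = {t0, t2, t3, t4, t5}
A[busy U (busy | full)]: least fixpoint, start Z0 = Sat((busy | full)) = {t0, t2, t3, t4, t5}, add states in Sat(busy) with every successor in Z. Already a fixed point.
Sat(A[busy U (busy | full)]) = {t0, t2, t3, t4, t5}
AG A[busy U (busy | full)]: greatest fixpoint, start Z0 = {t0, t2, t3, t4, t5}, keep only states in Sat with every successor in Z. Z1 = {t0, t4, t5}; Z2 = {t0, t5}; Z3 = {t5}; fixed.
Sat(AG A[busy U (busy | full)]) = {t5}

{t5}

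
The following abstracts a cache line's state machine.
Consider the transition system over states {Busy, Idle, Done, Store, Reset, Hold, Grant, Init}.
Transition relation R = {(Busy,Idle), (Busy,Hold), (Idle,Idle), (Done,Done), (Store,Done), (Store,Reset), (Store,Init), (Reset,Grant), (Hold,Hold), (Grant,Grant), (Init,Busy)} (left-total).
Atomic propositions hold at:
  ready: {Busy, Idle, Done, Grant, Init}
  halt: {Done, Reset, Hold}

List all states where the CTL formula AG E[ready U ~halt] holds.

{Idle, Grant}

Sat(~halt) = {Busy, Idle, Store, Grant, Init}
E[ready U ~halt]: least fixpoint, start Z0 = Sat(~halt) = {Busy, Idle, Store, Grant, Init}, add states in Sat(ready) with some successor in Z. Already a fixed point.
Sat(E[ready U ~halt]) = {Busy, Idle, Store, Grant, Init}
AG E[ready U ~halt]: greatest fixpoint, start Z0 = {Busy, Idle, Store, Grant, Init}, keep only states in Sat with every successor in Z. Z1 = {Idle, Grant, Init}; Z2 = {Idle, Grant}; fixed.
Sat(AG E[ready U ~halt]) = {Idle, Grant}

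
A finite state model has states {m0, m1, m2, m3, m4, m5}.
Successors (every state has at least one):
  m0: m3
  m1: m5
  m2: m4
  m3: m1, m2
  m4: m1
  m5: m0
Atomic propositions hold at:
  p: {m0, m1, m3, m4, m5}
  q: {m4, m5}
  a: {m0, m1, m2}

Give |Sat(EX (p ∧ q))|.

2

Sat(p ∧ q) = {m4, m5}
Sat(EX (p ∧ q)) = {s : some successor in {m4, m5}} = {m1, m2}
|Sat(EX (p ∧ q))| = |{m1, m2}| = 2.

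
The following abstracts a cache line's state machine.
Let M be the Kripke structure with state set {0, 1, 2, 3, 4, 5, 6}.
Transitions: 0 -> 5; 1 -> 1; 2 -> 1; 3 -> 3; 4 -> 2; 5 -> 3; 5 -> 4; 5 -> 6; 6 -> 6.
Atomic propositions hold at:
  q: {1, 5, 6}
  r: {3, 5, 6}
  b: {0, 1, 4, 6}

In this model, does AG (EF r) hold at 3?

Yes

EF r: least fixpoint, start Z0 = {3, 5, 6}, add states with some successor in Z. Z1 = {0, 3, 5, 6}; fixed.
Sat(EF r) = {0, 3, 5, 6}
AG (EF r): greatest fixpoint, start Z0 = {0, 3, 5, 6}, keep only states in Sat with every successor in Z. Z1 = {0, 3, 6}; Z2 = {3, 6}; fixed.
Sat(AG (EF r)) = {3, 6}
3 ∈ Sat(AG (EF r)) = {3, 6}, so the formula holds at 3.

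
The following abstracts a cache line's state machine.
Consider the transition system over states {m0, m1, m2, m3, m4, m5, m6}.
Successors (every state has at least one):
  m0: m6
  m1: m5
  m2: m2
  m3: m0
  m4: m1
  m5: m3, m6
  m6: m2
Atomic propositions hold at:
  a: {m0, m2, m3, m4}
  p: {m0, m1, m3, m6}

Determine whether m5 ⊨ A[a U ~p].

Yes

Sat(~p) = {m2, m4, m5}
A[a U ~p]: least fixpoint, start Z0 = Sat(~p) = {m2, m4, m5}, add states in Sat(a) with every successor in Z. Already a fixed point.
Sat(A[a U ~p]) = {m2, m4, m5}
m5 ∈ Sat(A[a U ~p]) = {m2, m4, m5}, so the formula holds at m5.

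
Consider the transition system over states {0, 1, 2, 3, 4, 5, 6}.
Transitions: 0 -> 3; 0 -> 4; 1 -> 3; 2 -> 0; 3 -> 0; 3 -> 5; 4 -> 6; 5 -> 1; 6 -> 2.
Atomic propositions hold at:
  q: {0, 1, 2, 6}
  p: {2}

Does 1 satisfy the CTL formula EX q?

No

Sat(EX q) = {s : some successor in {0, 1, 2, 6}} = {2, 3, 4, 5, 6}
1 ∉ Sat(EX q) = {2, 3, 4, 5, 6}, so the formula does not hold at 1.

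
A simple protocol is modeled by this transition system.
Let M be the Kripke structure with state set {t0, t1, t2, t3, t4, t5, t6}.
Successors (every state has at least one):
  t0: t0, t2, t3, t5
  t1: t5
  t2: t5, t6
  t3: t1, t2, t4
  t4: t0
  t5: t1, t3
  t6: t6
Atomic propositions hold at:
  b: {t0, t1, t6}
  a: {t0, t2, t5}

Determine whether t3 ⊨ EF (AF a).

AF a: least fixpoint, start Z0 = {t0, t2, t5}, add states with every successor in Z. Z1 = {t0, t1, t2, t4, t5}; Z2 = {t0, t1, t2, t3, t4, t5}; fixed.
Sat(AF a) = {t0, t1, t2, t3, t4, t5}
EF (AF a): least fixpoint, start Z0 = {t0, t1, t2, t3, t4, t5}, add states with some successor in Z. Already a fixed point.
Sat(EF (AF a)) = {t0, t1, t2, t3, t4, t5}
t3 ∈ Sat(EF (AF a)) = {t0, t1, t2, t3, t4, t5}, so the formula holds at t3.

Yes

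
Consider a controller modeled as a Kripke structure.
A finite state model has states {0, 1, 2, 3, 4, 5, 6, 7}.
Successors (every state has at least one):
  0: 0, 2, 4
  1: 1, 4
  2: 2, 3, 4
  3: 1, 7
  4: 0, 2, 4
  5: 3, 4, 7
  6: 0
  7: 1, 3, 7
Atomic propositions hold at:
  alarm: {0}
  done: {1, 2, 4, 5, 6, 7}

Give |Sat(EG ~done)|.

Sat(~done) = {0, 3}
EG ~done: greatest fixpoint, start Z0 = {0, 3}, keep only states in Sat with some successor in Z. Z1 = {0}; fixed.
Sat(EG ~done) = {0}
|Sat(EG ~done)| = |{0}| = 1.

1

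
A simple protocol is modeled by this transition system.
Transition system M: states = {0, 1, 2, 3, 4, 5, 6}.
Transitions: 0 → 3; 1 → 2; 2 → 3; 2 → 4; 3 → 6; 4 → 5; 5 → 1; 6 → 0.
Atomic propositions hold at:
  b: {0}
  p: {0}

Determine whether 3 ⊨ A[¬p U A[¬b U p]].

Sat(¬p) = {1, 2, 3, 4, 5, 6}
Sat(¬b) = {1, 2, 3, 4, 5, 6}
A[¬b U p]: least fixpoint, start Z0 = Sat(p) = {0}, add states in Sat(¬b) with every successor in Z. Z1 = {0, 6}; Z2 = {0, 3, 6}; fixed.
Sat(A[¬b U p]) = {0, 3, 6}
A[¬p U A[¬b U p]]: least fixpoint, start Z0 = Sat(A[¬b U p]) = {0, 3, 6}, add states in Sat(¬p) with every successor in Z. Already a fixed point.
Sat(A[¬p U A[¬b U p]]) = {0, 3, 6}
3 ∈ Sat(A[¬p U A[¬b U p]]) = {0, 3, 6}, so the formula holds at 3.

Yes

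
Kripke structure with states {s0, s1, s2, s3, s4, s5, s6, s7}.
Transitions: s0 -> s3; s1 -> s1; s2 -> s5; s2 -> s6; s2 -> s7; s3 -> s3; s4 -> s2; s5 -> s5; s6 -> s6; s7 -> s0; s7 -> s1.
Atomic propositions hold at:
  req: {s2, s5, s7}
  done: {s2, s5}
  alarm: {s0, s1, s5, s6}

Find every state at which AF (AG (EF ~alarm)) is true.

{s0, s3}

Sat(~alarm) = {s2, s3, s4, s7}
EF ~alarm: least fixpoint, start Z0 = {s2, s3, s4, s7}, add states with some successor in Z. Z1 = {s0, s2, s3, s4, s7}; fixed.
Sat(EF ~alarm) = {s0, s2, s3, s4, s7}
AG (EF ~alarm): greatest fixpoint, start Z0 = {s0, s2, s3, s4, s7}, keep only states in Sat with every successor in Z. Z1 = {s0, s3, s4}; Z2 = {s0, s3}; fixed.
Sat(AG (EF ~alarm)) = {s0, s3}
AF (AG (EF ~alarm)): least fixpoint, start Z0 = {s0, s3}, add states with every successor in Z. Already a fixed point.
Sat(AF (AG (EF ~alarm))) = {s0, s3}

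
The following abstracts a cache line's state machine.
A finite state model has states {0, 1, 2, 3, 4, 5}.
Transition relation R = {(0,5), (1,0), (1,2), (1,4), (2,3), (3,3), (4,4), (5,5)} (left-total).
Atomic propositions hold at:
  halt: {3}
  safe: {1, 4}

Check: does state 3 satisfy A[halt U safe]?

No

A[halt U safe]: least fixpoint, start Z0 = Sat(safe) = {1, 4}, add states in Sat(halt) with every successor in Z. Already a fixed point.
Sat(A[halt U safe]) = {1, 4}
3 ∉ Sat(A[halt U safe]) = {1, 4}, so the formula does not hold at 3.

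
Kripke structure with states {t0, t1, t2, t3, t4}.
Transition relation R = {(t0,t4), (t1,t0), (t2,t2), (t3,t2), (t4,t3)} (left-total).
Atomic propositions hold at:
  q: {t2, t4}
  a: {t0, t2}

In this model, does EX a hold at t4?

Sat(EX a) = {s : some successor in {t0, t2}} = {t1, t2, t3}
t4 ∉ Sat(EX a) = {t1, t2, t3}, so the formula does not hold at t4.

No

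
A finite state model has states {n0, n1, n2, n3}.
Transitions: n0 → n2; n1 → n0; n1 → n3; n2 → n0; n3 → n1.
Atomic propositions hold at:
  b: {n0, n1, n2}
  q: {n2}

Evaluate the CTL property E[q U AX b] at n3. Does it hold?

Sat(AX b) = {s : every successor in {n0, n1, n2}} = {n0, n2, n3}
E[q U AX b]: least fixpoint, start Z0 = Sat(AX b) = {n0, n2, n3}, add states in Sat(q) with some successor in Z. Already a fixed point.
Sat(E[q U AX b]) = {n0, n2, n3}
n3 ∈ Sat(E[q U AX b]) = {n0, n2, n3}, so the formula holds at n3.

Yes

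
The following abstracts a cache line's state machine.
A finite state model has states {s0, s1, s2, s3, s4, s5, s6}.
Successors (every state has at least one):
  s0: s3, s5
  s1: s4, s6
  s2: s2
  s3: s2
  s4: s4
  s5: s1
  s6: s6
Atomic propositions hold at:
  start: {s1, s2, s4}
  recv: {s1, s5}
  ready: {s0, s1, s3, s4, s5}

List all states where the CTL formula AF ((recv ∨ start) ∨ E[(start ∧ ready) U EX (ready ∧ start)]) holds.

Sat(recv ∨ start) = {s1, s2, s4, s5}
Sat(start ∧ ready) = {s1, s4}
Sat(ready ∧ start) = {s1, s4}
Sat(EX (ready ∧ start)) = {s : some successor in {s1, s4}} = {s1, s4, s5}
E[(start ∧ ready) U EX (ready ∧ start)]: least fixpoint, start Z0 = Sat(EX (ready ∧ start)) = {s1, s4, s5}, add states in Sat(start ∧ ready) with some successor in Z. Already a fixed point.
Sat(E[(start ∧ ready) U EX (ready ∧ start)]) = {s1, s4, s5}
Sat((recv ∨ start) ∨ E[(start ∧ ready) U EX (ready ∧ start)]) = {s1, s2, s4, s5}
AF ((recv ∨ start) ∨ E[(start ∧ ready) U EX (ready ∧ start)]): least fixpoint, start Z0 = {s1, s2, s4, s5}, add states with every successor in Z. Z1 = {s1, s2, s3, s4, s5}; Z2 = {s0, s1, s2, s3, s4, s5}; fixed.
Sat(AF ((recv ∨ start) ∨ E[(start ∧ ready) U EX (ready ∧ start)])) = {s0, s1, s2, s3, s4, s5}

{s0, s1, s2, s3, s4, s5}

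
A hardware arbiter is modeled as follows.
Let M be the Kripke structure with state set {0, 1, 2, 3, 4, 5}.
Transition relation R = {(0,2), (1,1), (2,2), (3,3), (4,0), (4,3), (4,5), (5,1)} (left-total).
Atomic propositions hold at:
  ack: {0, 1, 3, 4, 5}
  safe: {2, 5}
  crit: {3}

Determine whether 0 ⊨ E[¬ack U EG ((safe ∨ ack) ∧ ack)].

No

Sat(¬ack) = {2}
Sat(safe ∨ ack) = {0, 1, 2, 3, 4, 5}
Sat((safe ∨ ack) ∧ ack) = {0, 1, 3, 4, 5}
EG ((safe ∨ ack) ∧ ack): greatest fixpoint, start Z0 = {0, 1, 3, 4, 5}, keep only states in Sat with some successor in Z. Z1 = {1, 3, 4, 5}; fixed.
Sat(EG ((safe ∨ ack) ∧ ack)) = {1, 3, 4, 5}
E[¬ack U EG ((safe ∨ ack) ∧ ack)]: least fixpoint, start Z0 = Sat(EG ((safe ∨ ack) ∧ ack)) = {1, 3, 4, 5}, add states in Sat(¬ack) with some successor in Z. Already a fixed point.
Sat(E[¬ack U EG ((safe ∨ ack) ∧ ack)]) = {1, 3, 4, 5}
0 ∉ Sat(E[¬ack U EG ((safe ∨ ack) ∧ ack)]) = {1, 3, 4, 5}, so the formula does not hold at 0.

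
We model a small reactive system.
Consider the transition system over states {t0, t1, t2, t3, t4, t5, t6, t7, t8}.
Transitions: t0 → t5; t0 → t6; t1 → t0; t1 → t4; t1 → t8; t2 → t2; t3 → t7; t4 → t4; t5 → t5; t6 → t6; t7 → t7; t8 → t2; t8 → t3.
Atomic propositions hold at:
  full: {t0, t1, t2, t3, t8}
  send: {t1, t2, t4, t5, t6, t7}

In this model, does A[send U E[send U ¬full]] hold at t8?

No

Sat(¬full) = {t4, t5, t6, t7}
E[send U ¬full]: least fixpoint, start Z0 = Sat(¬full) = {t4, t5, t6, t7}, add states in Sat(send) with some successor in Z. Z1 = {t1, t4, t5, t6, t7}; fixed.
Sat(E[send U ¬full]) = {t1, t4, t5, t6, t7}
A[send U E[send U ¬full]]: least fixpoint, start Z0 = Sat(E[send U ¬full]) = {t1, t4, t5, t6, t7}, add states in Sat(send) with every successor in Z. Already a fixed point.
Sat(A[send U E[send U ¬full]]) = {t1, t4, t5, t6, t7}
t8 ∉ Sat(A[send U E[send U ¬full]]) = {t1, t4, t5, t6, t7}, so the formula does not hold at t8.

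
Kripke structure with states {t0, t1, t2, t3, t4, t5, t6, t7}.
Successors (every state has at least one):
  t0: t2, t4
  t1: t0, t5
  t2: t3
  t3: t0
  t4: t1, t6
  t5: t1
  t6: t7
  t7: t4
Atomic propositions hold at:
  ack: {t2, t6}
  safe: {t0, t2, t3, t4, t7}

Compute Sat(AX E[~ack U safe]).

{t0, t1, t2, t3, t5, t6, t7}

Sat(~ack) = {t0, t1, t3, t4, t5, t7}
E[~ack U safe]: least fixpoint, start Z0 = Sat(safe) = {t0, t2, t3, t4, t7}, add states in Sat(~ack) with some successor in Z. Z1 = {t0, t1, t2, t3, t4, t7}; Z2 = {t0, t1, t2, t3, t4, t5, t7}; fixed.
Sat(E[~ack U safe]) = {t0, t1, t2, t3, t4, t5, t7}
Sat(AX E[~ack U safe]) = {s : every successor in {t0, t1, t2, t3, t4, t5, t7}} = {t0, t1, t2, t3, t5, t6, t7}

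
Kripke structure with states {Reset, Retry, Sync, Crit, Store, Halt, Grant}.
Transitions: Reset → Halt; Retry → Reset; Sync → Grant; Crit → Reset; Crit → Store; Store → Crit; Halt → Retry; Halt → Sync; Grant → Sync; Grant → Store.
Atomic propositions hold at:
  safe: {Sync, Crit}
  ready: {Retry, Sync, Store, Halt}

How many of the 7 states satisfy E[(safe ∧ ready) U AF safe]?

Sat(safe ∧ ready) = {Sync}
AF safe: least fixpoint, start Z0 = {Sync, Crit}, add states with every successor in Z. Z1 = {Sync, Crit, Store}; Z2 = {Sync, Crit, Store, Grant}; fixed.
Sat(AF safe) = {Sync, Crit, Store, Grant}
E[(safe ∧ ready) U AF safe]: least fixpoint, start Z0 = Sat(AF safe) = {Sync, Crit, Store, Grant}, add states in Sat(safe ∧ ready) with some successor in Z. Already a fixed point.
Sat(E[(safe ∧ ready) U AF safe]) = {Sync, Crit, Store, Grant}
|Sat(E[(safe ∧ ready) U AF safe])| = |{Sync, Crit, Store, Grant}| = 4.

4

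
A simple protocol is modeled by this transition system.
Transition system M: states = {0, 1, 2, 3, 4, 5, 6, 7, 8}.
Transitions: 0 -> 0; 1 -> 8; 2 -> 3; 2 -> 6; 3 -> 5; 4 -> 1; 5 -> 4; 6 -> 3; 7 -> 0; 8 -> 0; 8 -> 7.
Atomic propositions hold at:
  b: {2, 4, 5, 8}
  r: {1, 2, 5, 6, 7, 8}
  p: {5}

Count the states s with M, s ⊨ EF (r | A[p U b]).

8

A[p U b]: least fixpoint, start Z0 = Sat(b) = {2, 4, 5, 8}, add states in Sat(p) with every successor in Z. Already a fixed point.
Sat(A[p U b]) = {2, 4, 5, 8}
Sat(r | A[p U b]) = {1, 2, 4, 5, 6, 7, 8}
EF (r | A[p U b]): least fixpoint, start Z0 = {1, 2, 4, 5, 6, 7, 8}, add states with some successor in Z. Z1 = {1, 2, 3, 4, 5, 6, 7, 8}; fixed.
Sat(EF (r | A[p U b])) = {1, 2, 3, 4, 5, 6, 7, 8}
|Sat(EF (r | A[p U b]))| = |{1, 2, 3, 4, 5, 6, 7, 8}| = 8.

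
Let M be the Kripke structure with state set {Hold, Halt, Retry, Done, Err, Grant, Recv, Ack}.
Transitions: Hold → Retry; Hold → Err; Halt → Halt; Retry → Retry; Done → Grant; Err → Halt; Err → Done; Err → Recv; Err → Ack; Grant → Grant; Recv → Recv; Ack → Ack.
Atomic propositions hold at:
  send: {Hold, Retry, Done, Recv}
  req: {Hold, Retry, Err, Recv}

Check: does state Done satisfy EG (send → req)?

Sat(send → req) = {Hold, Halt, Retry, Err, Grant, Recv, Ack}
EG (send → req): greatest fixpoint, start Z0 = {Hold, Halt, Retry, Err, Grant, Recv, Ack}, keep only states in Sat with some successor in Z. Already a fixed point.
Sat(EG (send → req)) = {Hold, Halt, Retry, Err, Grant, Recv, Ack}
Done ∉ Sat(EG (send → req)) = {Hold, Halt, Retry, Err, Grant, Recv, Ack}, so the formula does not hold at Done.

No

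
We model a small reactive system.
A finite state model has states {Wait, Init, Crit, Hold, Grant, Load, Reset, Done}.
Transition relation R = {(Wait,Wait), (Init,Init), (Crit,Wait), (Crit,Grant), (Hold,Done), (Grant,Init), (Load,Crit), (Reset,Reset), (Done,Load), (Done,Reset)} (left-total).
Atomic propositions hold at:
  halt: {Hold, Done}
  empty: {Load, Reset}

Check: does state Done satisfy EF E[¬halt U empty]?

Yes

Sat(¬halt) = {Wait, Init, Crit, Grant, Load, Reset}
E[¬halt U empty]: least fixpoint, start Z0 = Sat(empty) = {Load, Reset}, add states in Sat(¬halt) with some successor in Z. Already a fixed point.
Sat(E[¬halt U empty]) = {Load, Reset}
EF E[¬halt U empty]: least fixpoint, start Z0 = {Load, Reset}, add states with some successor in Z. Z1 = {Load, Reset, Done}; Z2 = {Hold, Load, Reset, Done}; fixed.
Sat(EF E[¬halt U empty]) = {Hold, Load, Reset, Done}
Done ∈ Sat(EF E[¬halt U empty]) = {Hold, Load, Reset, Done}, so the formula holds at Done.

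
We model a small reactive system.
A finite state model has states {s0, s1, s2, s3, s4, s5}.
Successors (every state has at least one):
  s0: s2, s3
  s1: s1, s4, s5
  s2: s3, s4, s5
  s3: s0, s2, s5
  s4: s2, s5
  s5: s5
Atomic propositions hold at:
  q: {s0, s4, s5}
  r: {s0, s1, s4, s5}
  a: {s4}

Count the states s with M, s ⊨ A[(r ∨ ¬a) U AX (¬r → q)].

2

Sat(¬a) = {s0, s1, s2, s3, s5}
Sat(r ∨ ¬a) = {s0, s1, s2, s3, s4, s5}
Sat(¬r) = {s2, s3}
Sat(¬r → q) = {s0, s1, s4, s5}
Sat(AX (¬r → q)) = {s : every successor in {s0, s1, s4, s5}} = {s1, s5}
A[(r ∨ ¬a) U AX (¬r → q)]: least fixpoint, start Z0 = Sat(AX (¬r → q)) = {s1, s5}, add states in Sat(r ∨ ¬a) with every successor in Z. Already a fixed point.
Sat(A[(r ∨ ¬a) U AX (¬r → q)]) = {s1, s5}
|Sat(A[(r ∨ ¬a) U AX (¬r → q)])| = |{s1, s5}| = 2.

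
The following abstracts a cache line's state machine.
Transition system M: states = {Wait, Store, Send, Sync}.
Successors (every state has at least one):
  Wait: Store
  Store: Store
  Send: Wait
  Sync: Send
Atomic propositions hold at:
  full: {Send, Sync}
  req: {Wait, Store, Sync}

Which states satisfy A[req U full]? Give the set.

A[req U full]: least fixpoint, start Z0 = Sat(full) = {Send, Sync}, add states in Sat(req) with every successor in Z. Already a fixed point.
Sat(A[req U full]) = {Send, Sync}

{Send, Sync}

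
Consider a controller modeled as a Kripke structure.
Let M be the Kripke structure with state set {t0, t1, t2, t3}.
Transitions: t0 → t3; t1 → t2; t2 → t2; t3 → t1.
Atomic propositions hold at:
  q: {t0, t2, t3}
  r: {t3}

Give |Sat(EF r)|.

2

EF r: least fixpoint, start Z0 = {t3}, add states with some successor in Z. Z1 = {t0, t3}; fixed.
Sat(EF r) = {t0, t3}
|Sat(EF r)| = |{t0, t3}| = 2.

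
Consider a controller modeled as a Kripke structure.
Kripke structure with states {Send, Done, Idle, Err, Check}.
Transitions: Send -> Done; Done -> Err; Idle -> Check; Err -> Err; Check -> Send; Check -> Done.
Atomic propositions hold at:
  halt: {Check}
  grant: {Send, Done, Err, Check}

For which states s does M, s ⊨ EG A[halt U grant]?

A[halt U grant]: least fixpoint, start Z0 = Sat(grant) = {Send, Done, Err, Check}, add states in Sat(halt) with every successor in Z. Already a fixed point.
Sat(A[halt U grant]) = {Send, Done, Err, Check}
EG A[halt U grant]: greatest fixpoint, start Z0 = {Send, Done, Err, Check}, keep only states in Sat with some successor in Z. Already a fixed point.
Sat(EG A[halt U grant]) = {Send, Done, Err, Check}

{Send, Done, Err, Check}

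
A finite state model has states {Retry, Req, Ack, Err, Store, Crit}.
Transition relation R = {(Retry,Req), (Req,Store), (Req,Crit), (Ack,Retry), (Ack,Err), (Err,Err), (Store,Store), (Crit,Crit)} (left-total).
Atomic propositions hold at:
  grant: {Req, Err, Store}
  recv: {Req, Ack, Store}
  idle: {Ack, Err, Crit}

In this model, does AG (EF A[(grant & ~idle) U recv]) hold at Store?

Yes

Sat(~idle) = {Retry, Req, Store}
Sat(grant & ~idle) = {Req, Store}
A[(grant & ~idle) U recv]: least fixpoint, start Z0 = Sat(recv) = {Req, Ack, Store}, add states in Sat(grant & ~idle) with every successor in Z. Already a fixed point.
Sat(A[(grant & ~idle) U recv]) = {Req, Ack, Store}
EF A[(grant & ~idle) U recv]: least fixpoint, start Z0 = {Req, Ack, Store}, add states with some successor in Z. Z1 = {Retry, Req, Ack, Store}; fixed.
Sat(EF A[(grant & ~idle) U recv]) = {Retry, Req, Ack, Store}
AG (EF A[(grant & ~idle) U recv]): greatest fixpoint, start Z0 = {Retry, Req, Ack, Store}, keep only states in Sat with every successor in Z. Z1 = {Retry, Store}; Z2 = {Store}; fixed.
Sat(AG (EF A[(grant & ~idle) U recv])) = {Store}
Store ∈ Sat(AG (EF A[(grant & ~idle) U recv])) = {Store}, so the formula holds at Store.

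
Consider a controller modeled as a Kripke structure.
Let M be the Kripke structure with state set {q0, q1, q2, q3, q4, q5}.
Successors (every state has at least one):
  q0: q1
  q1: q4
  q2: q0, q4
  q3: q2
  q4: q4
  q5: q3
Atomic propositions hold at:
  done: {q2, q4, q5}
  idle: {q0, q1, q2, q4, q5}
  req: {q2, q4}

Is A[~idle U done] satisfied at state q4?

Yes

Sat(~idle) = {q3}
A[~idle U done]: least fixpoint, start Z0 = Sat(done) = {q2, q4, q5}, add states in Sat(~idle) with every successor in Z. Z1 = {q2, q3, q4, q5}; fixed.
Sat(A[~idle U done]) = {q2, q3, q4, q5}
q4 ∈ Sat(A[~idle U done]) = {q2, q3, q4, q5}, so the formula holds at q4.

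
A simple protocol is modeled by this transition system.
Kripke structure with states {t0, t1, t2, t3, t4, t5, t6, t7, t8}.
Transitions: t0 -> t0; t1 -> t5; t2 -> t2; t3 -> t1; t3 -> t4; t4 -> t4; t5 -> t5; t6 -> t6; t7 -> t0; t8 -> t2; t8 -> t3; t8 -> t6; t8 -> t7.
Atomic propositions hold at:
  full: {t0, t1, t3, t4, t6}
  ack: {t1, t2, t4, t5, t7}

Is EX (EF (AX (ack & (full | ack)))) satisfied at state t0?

Sat(full | ack) = {t0, t1, t2, t3, t4, t5, t6, t7}
Sat(ack & (full | ack)) = {t1, t2, t4, t5, t7}
Sat(AX (ack & (full | ack))) = {s : every successor in {t1, t2, t4, t5, t7}} = {t1, t2, t3, t4, t5}
EF (AX (ack & (full | ack))): least fixpoint, start Z0 = {t1, t2, t3, t4, t5}, add states with some successor in Z. Z1 = {t1, t2, t3, t4, t5, t8}; fixed.
Sat(EF (AX (ack & (full | ack)))) = {t1, t2, t3, t4, t5, t8}
Sat(EX (EF (AX (ack & (full | ack))))) = {s : some successor in {t1, t2, t3, t4, t5, t8}} = {t1, t2, t3, t4, t5, t8}
t0 ∉ Sat(EX (EF (AX (ack & (full | ack))))) = {t1, t2, t3, t4, t5, t8}, so the formula does not hold at t0.

No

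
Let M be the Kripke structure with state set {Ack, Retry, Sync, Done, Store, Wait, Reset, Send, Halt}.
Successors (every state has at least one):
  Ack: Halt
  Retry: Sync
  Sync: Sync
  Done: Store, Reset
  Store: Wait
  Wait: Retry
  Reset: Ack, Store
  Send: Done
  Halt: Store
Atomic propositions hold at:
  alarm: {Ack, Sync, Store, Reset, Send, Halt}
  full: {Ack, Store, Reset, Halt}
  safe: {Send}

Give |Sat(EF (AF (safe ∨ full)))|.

6

Sat(safe ∨ full) = {Ack, Store, Reset, Send, Halt}
AF (safe ∨ full): least fixpoint, start Z0 = {Ack, Store, Reset, Send, Halt}, add states with every successor in Z. Z1 = {Ack, Done, Store, Reset, Send, Halt}; fixed.
Sat(AF (safe ∨ full)) = {Ack, Done, Store, Reset, Send, Halt}
EF (AF (safe ∨ full)): least fixpoint, start Z0 = {Ack, Done, Store, Reset, Send, Halt}, add states with some successor in Z. Already a fixed point.
Sat(EF (AF (safe ∨ full))) = {Ack, Done, Store, Reset, Send, Halt}
|Sat(EF (AF (safe ∨ full)))| = |{Ack, Done, Store, Reset, Send, Halt}| = 6.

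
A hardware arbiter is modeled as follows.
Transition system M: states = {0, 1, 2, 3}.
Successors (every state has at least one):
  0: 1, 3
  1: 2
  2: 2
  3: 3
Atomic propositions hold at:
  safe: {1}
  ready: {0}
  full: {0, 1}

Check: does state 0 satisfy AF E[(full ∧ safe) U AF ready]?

Sat(full ∧ safe) = {1}
AF ready: least fixpoint, start Z0 = {0}, add states with every successor in Z. Already a fixed point.
Sat(AF ready) = {0}
E[(full ∧ safe) U AF ready]: least fixpoint, start Z0 = Sat(AF ready) = {0}, add states in Sat(full ∧ safe) with some successor in Z. Already a fixed point.
Sat(E[(full ∧ safe) U AF ready]) = {0}
AF E[(full ∧ safe) U AF ready]: least fixpoint, start Z0 = {0}, add states with every successor in Z. Already a fixed point.
Sat(AF E[(full ∧ safe) U AF ready]) = {0}
0 ∈ Sat(AF E[(full ∧ safe) U AF ready]) = {0}, so the formula holds at 0.

Yes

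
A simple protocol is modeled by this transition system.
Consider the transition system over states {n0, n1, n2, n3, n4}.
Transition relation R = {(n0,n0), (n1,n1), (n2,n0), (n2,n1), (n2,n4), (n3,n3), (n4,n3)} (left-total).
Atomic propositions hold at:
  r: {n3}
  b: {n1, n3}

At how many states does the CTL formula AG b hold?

2

AG b: greatest fixpoint, start Z0 = {n1, n3}, keep only states in Sat with every successor in Z. Already a fixed point.
Sat(AG b) = {n1, n3}
|Sat(AG b)| = |{n1, n3}| = 2.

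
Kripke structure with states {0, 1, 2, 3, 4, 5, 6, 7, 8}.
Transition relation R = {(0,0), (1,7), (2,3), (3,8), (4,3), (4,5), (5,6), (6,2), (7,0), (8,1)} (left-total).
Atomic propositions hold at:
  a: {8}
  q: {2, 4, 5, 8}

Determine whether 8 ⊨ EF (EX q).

No

Sat(EX q) = {s : some successor in {2, 4, 5, 8}} = {3, 4, 6}
EF (EX q): least fixpoint, start Z0 = {3, 4, 6}, add states with some successor in Z. Z1 = {2, 3, 4, 5, 6}; fixed.
Sat(EF (EX q)) = {2, 3, 4, 5, 6}
8 ∉ Sat(EF (EX q)) = {2, 3, 4, 5, 6}, so the formula does not hold at 8.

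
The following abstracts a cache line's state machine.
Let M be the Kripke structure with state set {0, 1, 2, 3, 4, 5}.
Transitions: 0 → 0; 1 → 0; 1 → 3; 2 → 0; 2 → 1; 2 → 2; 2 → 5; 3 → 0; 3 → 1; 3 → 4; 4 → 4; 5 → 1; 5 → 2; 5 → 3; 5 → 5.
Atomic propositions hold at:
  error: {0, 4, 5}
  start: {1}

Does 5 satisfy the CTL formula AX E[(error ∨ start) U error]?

No

Sat(error ∨ start) = {0, 1, 4, 5}
E[(error ∨ start) U error]: least fixpoint, start Z0 = Sat(error) = {0, 4, 5}, add states in Sat(error ∨ start) with some successor in Z. Z1 = {0, 1, 4, 5}; fixed.
Sat(E[(error ∨ start) U error]) = {0, 1, 4, 5}
Sat(AX E[(error ∨ start) U error]) = {s : every successor in {0, 1, 4, 5}} = {0, 3, 4}
5 ∉ Sat(AX E[(error ∨ start) U error]) = {0, 3, 4}, so the formula does not hold at 5.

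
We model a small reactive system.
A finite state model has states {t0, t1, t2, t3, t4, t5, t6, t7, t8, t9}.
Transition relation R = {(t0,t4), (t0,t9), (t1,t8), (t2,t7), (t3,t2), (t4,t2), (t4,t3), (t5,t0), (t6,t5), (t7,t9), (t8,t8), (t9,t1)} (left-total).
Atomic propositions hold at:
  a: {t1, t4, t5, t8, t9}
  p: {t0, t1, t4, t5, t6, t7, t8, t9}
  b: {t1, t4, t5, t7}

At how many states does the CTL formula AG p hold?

4

AG p: greatest fixpoint, start Z0 = {t0, t1, t4, t5, t6, t7, t8, t9}, keep only states in Sat with every successor in Z. Z1 = {t0, t1, t5, t6, t7, t8, t9}; Z2 = {t1, t5, t6, t7, t8, t9}; Z3 = {t1, t6, t7, t8, t9}; Z4 = {t1, t7, t8, t9}; fixed.
Sat(AG p) = {t1, t7, t8, t9}
|Sat(AG p)| = |{t1, t7, t8, t9}| = 4.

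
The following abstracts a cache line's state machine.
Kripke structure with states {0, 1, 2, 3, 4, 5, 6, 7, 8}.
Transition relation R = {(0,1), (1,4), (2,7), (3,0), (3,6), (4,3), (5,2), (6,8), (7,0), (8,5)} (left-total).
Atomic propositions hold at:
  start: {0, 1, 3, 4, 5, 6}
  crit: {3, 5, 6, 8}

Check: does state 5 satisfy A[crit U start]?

A[crit U start]: least fixpoint, start Z0 = Sat(start) = {0, 1, 3, 4, 5, 6}, add states in Sat(crit) with every successor in Z. Z1 = {0, 1, 3, 4, 5, 6, 8}; fixed.
Sat(A[crit U start]) = {0, 1, 3, 4, 5, 6, 8}
5 ∈ Sat(A[crit U start]) = {0, 1, 3, 4, 5, 6, 8}, so the formula holds at 5.

Yes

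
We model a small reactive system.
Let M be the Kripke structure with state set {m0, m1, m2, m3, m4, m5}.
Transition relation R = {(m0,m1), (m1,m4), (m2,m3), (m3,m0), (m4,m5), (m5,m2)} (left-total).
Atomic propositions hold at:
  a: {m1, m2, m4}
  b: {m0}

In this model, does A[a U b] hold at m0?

Yes

A[a U b]: least fixpoint, start Z0 = Sat(b) = {m0}, add states in Sat(a) with every successor in Z. Already a fixed point.
Sat(A[a U b]) = {m0}
m0 ∈ Sat(A[a U b]) = {m0}, so the formula holds at m0.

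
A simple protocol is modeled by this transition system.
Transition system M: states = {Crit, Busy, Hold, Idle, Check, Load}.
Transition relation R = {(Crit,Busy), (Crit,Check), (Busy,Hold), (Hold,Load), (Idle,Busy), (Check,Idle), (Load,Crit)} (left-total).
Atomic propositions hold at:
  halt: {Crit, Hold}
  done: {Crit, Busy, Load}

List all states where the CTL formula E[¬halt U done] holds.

{Crit, Busy, Idle, Check, Load}

Sat(¬halt) = {Busy, Idle, Check, Load}
E[¬halt U done]: least fixpoint, start Z0 = Sat(done) = {Crit, Busy, Load}, add states in Sat(¬halt) with some successor in Z. Z1 = {Crit, Busy, Idle, Load}; Z2 = {Crit, Busy, Idle, Check, Load}; fixed.
Sat(E[¬halt U done]) = {Crit, Busy, Idle, Check, Load}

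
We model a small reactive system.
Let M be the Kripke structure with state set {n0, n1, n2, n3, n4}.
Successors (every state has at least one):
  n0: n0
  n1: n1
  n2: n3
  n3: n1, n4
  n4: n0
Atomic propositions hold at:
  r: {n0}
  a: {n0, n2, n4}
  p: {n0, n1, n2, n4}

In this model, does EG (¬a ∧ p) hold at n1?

Yes

Sat(¬a) = {n1, n3}
Sat(¬a ∧ p) = {n1}
EG (¬a ∧ p): greatest fixpoint, start Z0 = {n1}, keep only states in Sat with some successor in Z. Already a fixed point.
Sat(EG (¬a ∧ p)) = {n1}
n1 ∈ Sat(EG (¬a ∧ p)) = {n1}, so the formula holds at n1.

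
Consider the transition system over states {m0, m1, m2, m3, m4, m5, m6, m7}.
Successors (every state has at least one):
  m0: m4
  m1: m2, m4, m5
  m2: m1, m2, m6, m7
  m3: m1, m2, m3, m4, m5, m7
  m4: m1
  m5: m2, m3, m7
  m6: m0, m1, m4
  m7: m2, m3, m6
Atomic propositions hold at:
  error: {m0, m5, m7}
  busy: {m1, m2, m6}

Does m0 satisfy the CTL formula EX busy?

No

Sat(EX busy) = {s : some successor in {m1, m2, m6}} = {m1, m2, m3, m4, m5, m6, m7}
m0 ∉ Sat(EX busy) = {m1, m2, m3, m4, m5, m6, m7}, so the formula does not hold at m0.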